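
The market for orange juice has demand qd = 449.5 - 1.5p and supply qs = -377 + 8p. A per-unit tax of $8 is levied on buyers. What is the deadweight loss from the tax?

Pre-tax equilibrium: p* = 87, q* = 319.
Tax on buyers shifts demand to qd = 449.5 − 1.5(p + 8) = 437.5 - 1.5p.
437.5 - 1.5p = -377 + 8p gives seller price ps = 1629/19; buyers pay pb = 1629/19 + 8 = 1781/19.
New quantity: q = 449.5 − 1.5(1781/19) = 5869/19.
DWL = ½ × 8 × (319 − 5869/19) = 768/19.

Deadweight loss = 768/19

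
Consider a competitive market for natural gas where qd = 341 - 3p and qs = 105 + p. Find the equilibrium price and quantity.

p* = 59, q* = 164

Set qd = qs: 341 - 3p = 105 + p.
236 = 4p, so p* = 59.
q* = 341 − 3(59) = 164.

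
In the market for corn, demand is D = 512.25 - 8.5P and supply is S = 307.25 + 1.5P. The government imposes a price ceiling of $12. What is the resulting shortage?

Equilibrium price would be P* = 20.5, so the ceiling at 12 binds.
At P = 12: D = 512.25 − 8.5(12) = 410.25, S = 307.25 + 1.5(12) = 325.25.
Shortage = 410.25 − 325.25 = 85.

Shortage = 85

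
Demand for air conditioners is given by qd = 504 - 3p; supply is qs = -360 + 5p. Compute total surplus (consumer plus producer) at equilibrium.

Total surplus = 8640

Equilibrium: 504 - 3p = -360 + 5p gives p* = 108, q* = 180.
Demand choke price: p = 168; supply starts at p = 72.
CS = ½(168 − 108)(180) = 5400; PS = ½(108 − 72)(180) = 3240.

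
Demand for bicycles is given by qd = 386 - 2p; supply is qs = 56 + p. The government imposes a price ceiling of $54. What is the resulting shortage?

Shortage = 168

Equilibrium price would be p* = 110, so the ceiling at 54 binds.
At p = 54: qd = 386 − 2(54) = 278, qs = 56 + 1(54) = 110.
Shortage = 278 − 110 = 168.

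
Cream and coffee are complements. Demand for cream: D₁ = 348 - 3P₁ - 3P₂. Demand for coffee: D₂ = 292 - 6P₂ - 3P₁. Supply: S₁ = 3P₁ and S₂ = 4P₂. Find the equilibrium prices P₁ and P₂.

Market 1: 348 - 3P₁ - 3P₂ = 3P₁ → 6P₁ + 3P₂ = 348.
Market 2: 10P₂ + 3P₁ = 292.
Eliminating P₂: 10×(1) − 3×(2) gives 51P₁ = 2604, so P₁ = 868/17.
Back-substitute into (2): P₂ = (292 − 3×868/17) / 10 = 236/17.

P₁ = 868/17, P₂ = 236/17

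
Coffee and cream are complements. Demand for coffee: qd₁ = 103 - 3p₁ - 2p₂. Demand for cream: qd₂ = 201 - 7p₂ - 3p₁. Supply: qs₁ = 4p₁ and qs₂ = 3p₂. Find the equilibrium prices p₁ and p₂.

Market 1: 103 - 3p₁ - 2p₂ = 4p₁ → 7p₁ + 2p₂ = 103.
Market 2: 10p₂ + 3p₁ = 201.
Eliminating p₂: 10×(1) − 2×(2) gives 64p₁ = 628, so p₁ = 9.8125.
Back-substitute into (2): p₂ = (201 − 3×9.8125) / 10 = 17.15625.

p₁ = 9.8125, p₂ = 17.15625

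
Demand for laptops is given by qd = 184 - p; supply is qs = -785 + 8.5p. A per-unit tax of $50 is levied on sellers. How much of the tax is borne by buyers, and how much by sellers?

Buyers bear 850/19, sellers bear 100/19

Pre-tax equilibrium: p* = 102, q* = 82.
Tax on sellers shifts supply to qs = -785 + 8.5(p − 50) = -1210 + 8.5p.
184 - p = -1210 + 8.5p gives buyer price pb = 2788/19; sellers receive ps = 2788/19 − 50 = 1838/19.
New quantity: q = 184 − 1(2788/19) = 708/19.
Buyer burden = 2788/19 − 102 = 850/19; seller burden = 102 − 1838/19 = 100/19.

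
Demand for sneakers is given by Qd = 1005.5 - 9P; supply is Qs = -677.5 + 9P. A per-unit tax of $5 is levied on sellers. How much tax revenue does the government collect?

Pre-tax equilibrium: P* = 93.5, Q* = 164.
Tax on sellers shifts supply to Qs = -677.5 + 9(P − 5) = -722.5 + 9P.
1005.5 - 9P = -722.5 + 9P gives buyer price Pb = 96; sellers receive Ps = 96 − 5 = 91.
New quantity: Q = 1005.5 − 9(96) = 141.5.
Revenue = 5 × 141.5 = 707.5.

Tax revenue = 707.5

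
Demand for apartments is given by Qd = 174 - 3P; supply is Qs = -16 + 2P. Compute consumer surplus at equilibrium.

Equilibrium: 174 - 3P = -16 + 2P gives P* = 38, Q* = 60.
Demand choke price (Qd = 0): P = 58.
CS = ½(58 − 38)(60) = 600.

Consumer surplus = 600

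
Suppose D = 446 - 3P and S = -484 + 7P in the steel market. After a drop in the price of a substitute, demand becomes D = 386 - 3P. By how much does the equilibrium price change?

Original equilibrium: P* = 93, Q* = 167.
New equilibrium: 386 - 3P = -484 + 7P, so 870 = 10P and P' = 87; Q' = 386 − 3(87) = 125.
Change in price: 87 − 93 = -6.

ΔP = -6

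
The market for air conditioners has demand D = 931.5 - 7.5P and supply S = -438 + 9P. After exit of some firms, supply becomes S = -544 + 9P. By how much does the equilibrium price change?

ΔP = 212/33

Original equilibrium: P* = 83, Q* = 309.
New equilibrium: 931.5 - 7.5P = -544 + 9P, so 1475.5 = 16.5P and P' = 2951/33; Q' = 931.5 − 7.5(2951/33) = 2869/11.
Change in price: 2951/33 − 83 = 212/33.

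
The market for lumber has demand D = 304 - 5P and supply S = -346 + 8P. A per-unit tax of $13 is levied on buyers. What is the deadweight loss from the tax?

Deadweight loss = 260

Pre-tax equilibrium: P* = 50, Q* = 54.
Tax on buyers shifts demand to D = 304 − 5(P + 13) = 239 - 5P.
239 - 5P = -346 + 8P gives seller price Ps = 45; buyers pay Pb = 45 + 13 = 58.
New quantity: Q = 304 − 5(58) = 14.
DWL = ½ × 13 × (54 − 14) = 260.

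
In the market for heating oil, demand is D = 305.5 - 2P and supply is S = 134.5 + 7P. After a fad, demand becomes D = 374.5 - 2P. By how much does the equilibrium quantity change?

Original equilibrium: P* = 19, Q* = 267.5.
New equilibrium: 374.5 - 2P = 134.5 + 7P, so 240 = 9P and P' = 80/3; Q' = 374.5 − 2(80/3) = 1927/6.
Change in quantity: 1927/6 − 267.5 = 161/3.

ΔQ = 161/3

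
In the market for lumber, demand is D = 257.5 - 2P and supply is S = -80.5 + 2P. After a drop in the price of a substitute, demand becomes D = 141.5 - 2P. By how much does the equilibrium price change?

ΔP = -29

Original equilibrium: P* = 84.5, Q* = 88.5.
New equilibrium: 141.5 - 2P = -80.5 + 2P, so 222 = 4P and P' = 55.5; Q' = 141.5 − 2(55.5) = 30.5.
Change in price: 55.5 − 84.5 = -29.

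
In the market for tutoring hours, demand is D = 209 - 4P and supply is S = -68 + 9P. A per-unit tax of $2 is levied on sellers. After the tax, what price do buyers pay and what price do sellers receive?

Pre-tax equilibrium: P* = 277/13, Q* = 1609/13.
Tax on sellers shifts supply to S = -68 + 9(P − 2) = -86 + 9P.
209 - 4P = -86 + 9P gives buyer price Pb = 295/13; sellers receive Ps = 295/13 − 2 = 269/13.
New quantity: Q = 209 − 4(295/13) = 1537/13.

Buyers pay 295/13, sellers receive 269/13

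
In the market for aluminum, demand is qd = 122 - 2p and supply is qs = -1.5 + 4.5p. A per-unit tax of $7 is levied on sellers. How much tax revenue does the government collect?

Tax revenue = 6762/13

Pre-tax equilibrium: p* = 19, q* = 84.
Tax on sellers shifts supply to qs = -1.5 + 4.5(p − 7) = -33 + 4.5p.
122 - 2p = -33 + 4.5p gives buyer price pb = 310/13; sellers receive ps = 310/13 − 7 = 219/13.
New quantity: q = 122 − 2(310/13) = 966/13.
Revenue = 7 × 966/13 = 6762/13.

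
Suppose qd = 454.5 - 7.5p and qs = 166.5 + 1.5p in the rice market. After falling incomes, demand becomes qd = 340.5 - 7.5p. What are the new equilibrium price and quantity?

p' = 58/3, q' = 195.5

Original equilibrium: p* = 32, q* = 214.5.
New equilibrium: 340.5 - 7.5p = 166.5 + 1.5p, so 174 = 9p and p' = 58/3; q' = 340.5 − 7.5(58/3) = 195.5.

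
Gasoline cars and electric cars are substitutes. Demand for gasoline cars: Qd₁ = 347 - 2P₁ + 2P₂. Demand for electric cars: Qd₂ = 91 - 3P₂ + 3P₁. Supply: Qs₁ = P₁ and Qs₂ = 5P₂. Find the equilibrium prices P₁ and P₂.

Market 1: 347 - 2P₁ + 2P₂ = P₁ → 3P₁ - 2P₂ = 347.
Market 2: 8P₂ - 3P₁ = 91.
Eliminating P₂: 8×(1) + 2×(2) gives 18P₁ = 2958, so P₁ = 493/3.
Back-substitute into (2): P₂ = (91 + 3×493/3) / 8 = 73.

P₁ = 493/3, P₂ = 73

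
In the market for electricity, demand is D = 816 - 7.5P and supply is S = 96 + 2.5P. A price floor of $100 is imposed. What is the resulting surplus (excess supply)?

Equilibrium price would be P* = 72, so the floor at 100 binds.
At P = 100: D = 66, S = 346.
Surplus = 346 − 66 = 280.

Surplus = 280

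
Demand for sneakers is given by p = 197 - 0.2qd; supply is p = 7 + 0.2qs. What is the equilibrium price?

Set the two price expressions equal: 197 - 0.2q = 7 + 0.2q.
190 = 0.4q, so q* = 475.
p* = 197 − (0.2)(475) = 102.

p* = 102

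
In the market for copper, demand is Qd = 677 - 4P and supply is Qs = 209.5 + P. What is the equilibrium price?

Set Qd = Qs: 677 - 4P = 209.5 + P.
467.5 = 5P, so P* = 93.5.
Q* = 677 − 4(93.5) = 303.

P* = 93.5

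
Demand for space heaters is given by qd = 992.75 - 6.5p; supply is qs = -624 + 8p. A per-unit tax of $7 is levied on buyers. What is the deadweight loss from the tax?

Pre-tax equilibrium: p* = 111.5, q* = 268.
Tax on buyers shifts demand to qd = 992.75 − 6.5(p + 7) = 947.25 - 6.5p.
947.25 - 6.5p = -624 + 8p gives seller price ps = 6285/58; buyers pay pb = 6285/58 + 7 = 6691/58.
New quantity: q = 992.75 − 6.5(6691/58) = 7044/29.
DWL = ½ × 7 × (268 − 7044/29) = 2548/29.

Deadweight loss = 2548/29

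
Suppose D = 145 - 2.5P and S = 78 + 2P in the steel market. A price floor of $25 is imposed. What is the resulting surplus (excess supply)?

Surplus = 45.5

Equilibrium price would be P* = 134/9, so the floor at 25 binds.
At P = 25: D = 82.5, S = 128.
Surplus = 128 − 82.5 = 45.5.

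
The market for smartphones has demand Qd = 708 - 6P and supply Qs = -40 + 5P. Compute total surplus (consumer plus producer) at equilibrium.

Total surplus = 16500

Equilibrium: 708 - 6P = -40 + 5P gives P* = 68, Q* = 300.
Demand choke price: P = 118; supply starts at P = 8.
CS = ½(118 − 68)(300) = 7500; PS = ½(68 − 8)(300) = 9000.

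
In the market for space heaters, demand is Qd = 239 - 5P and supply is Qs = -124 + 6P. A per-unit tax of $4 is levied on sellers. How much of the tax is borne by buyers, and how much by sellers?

Pre-tax equilibrium: P* = 33, Q* = 74.
Tax on sellers shifts supply to Qs = -124 + 6(P − 4) = -148 + 6P.
239 - 5P = -148 + 6P gives buyer price Pb = 387/11; sellers receive Ps = 387/11 − 4 = 343/11.
New quantity: Q = 239 − 5(387/11) = 694/11.
Buyer burden = 387/11 − 33 = 24/11; seller burden = 33 − 343/11 = 20/11.

Buyers bear 24/11, sellers bear 20/11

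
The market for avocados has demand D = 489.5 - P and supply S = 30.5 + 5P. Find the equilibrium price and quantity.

P* = 76.5, Q* = 413

Set D = S: 489.5 - P = 30.5 + 5P.
459 = 6P, so P* = 76.5.
Q* = 489.5 − 1(76.5) = 413.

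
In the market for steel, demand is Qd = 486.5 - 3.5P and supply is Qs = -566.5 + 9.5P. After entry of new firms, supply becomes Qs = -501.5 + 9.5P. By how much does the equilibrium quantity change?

ΔQ = 17.5

Original equilibrium: P* = 81, Q* = 203.
New equilibrium: 486.5 - 3.5P = -501.5 + 9.5P, so 988 = 13P and P' = 76; Q' = 486.5 − 3.5(76) = 220.5.
Change in quantity: 220.5 − 203 = 17.5.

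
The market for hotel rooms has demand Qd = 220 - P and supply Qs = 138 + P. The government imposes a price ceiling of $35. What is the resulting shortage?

Equilibrium price would be P* = 41, so the ceiling at 35 binds.
At P = 35: Qd = 220 − 1(35) = 185, Qs = 138 + 1(35) = 173.
Shortage = 185 − 173 = 12.

Shortage = 12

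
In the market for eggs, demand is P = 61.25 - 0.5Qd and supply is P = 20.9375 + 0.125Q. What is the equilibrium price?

Set the two price expressions equal: 61.25 - 0.5Q = 20.9375 + 0.125Q.
40.3125 = 0.625Q, so Q* = 64.5.
P* = 61.25 − (0.5)(64.5) = 29.

P* = 29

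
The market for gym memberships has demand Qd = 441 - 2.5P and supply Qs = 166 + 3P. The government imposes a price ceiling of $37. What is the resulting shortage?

Equilibrium price would be P* = 50, so the ceiling at 37 binds.
At P = 37: Qd = 441 − 2.5(37) = 348.5, Qs = 166 + 3(37) = 277.
Shortage = 348.5 − 277 = 71.5.

Shortage = 71.5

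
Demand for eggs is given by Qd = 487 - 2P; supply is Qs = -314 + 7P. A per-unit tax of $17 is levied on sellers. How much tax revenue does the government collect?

Pre-tax equilibrium: P* = 89, Q* = 309.
Tax on sellers shifts supply to Qs = -314 + 7(P − 17) = -433 + 7P.
487 - 2P = -433 + 7P gives buyer price Pb = 920/9; sellers receive Ps = 920/9 − 17 = 767/9.
New quantity: Q = 487 − 2(920/9) = 2543/9.
Revenue = 17 × 2543/9 = 43231/9.

Tax revenue = 43231/9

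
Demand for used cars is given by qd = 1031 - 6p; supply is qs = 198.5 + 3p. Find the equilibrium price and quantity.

Set qd = qs: 1031 - 6p = 198.5 + 3p.
832.5 = 9p, so p* = 92.5.
q* = 1031 − 6(92.5) = 476.

p* = 92.5, q* = 476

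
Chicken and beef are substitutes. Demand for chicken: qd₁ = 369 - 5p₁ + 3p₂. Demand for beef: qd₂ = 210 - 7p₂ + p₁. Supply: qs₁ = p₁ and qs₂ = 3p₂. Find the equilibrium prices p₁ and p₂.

p₁ = 1440/19, p₂ = 543/19

Market 1: 369 - 5p₁ + 3p₂ = p₁ → 6p₁ - 3p₂ = 369.
Market 2: 10p₂ - p₁ = 210.
Eliminating p₂: 10×(1) + 3×(2) gives 57p₁ = 4320, so p₁ = 1440/19.
Back-substitute into (2): p₂ = (210 + 1×1440/19) / 10 = 543/19.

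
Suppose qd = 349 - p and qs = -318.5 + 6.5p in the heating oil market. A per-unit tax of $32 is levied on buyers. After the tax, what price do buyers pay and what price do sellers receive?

Pre-tax equilibrium: p* = 89, q* = 260.
Tax on buyers shifts demand to qd = 349 − 1(p + 32) = 317 - p.
317 - p = -318.5 + 6.5p gives seller price ps = 1271/15; buyers pay pb = 1271/15 + 32 = 1751/15.
New quantity: q = 349 − 1(1751/15) = 3484/15.

Buyers pay 1751/15, sellers receive 1271/15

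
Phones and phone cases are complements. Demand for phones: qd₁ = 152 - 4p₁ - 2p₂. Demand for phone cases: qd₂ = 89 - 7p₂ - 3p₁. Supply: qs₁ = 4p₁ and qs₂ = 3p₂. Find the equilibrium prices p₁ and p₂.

Market 1: 152 - 4p₁ - 2p₂ = 4p₁ → 8p₁ + 2p₂ = 152.
Market 2: 10p₂ + 3p₁ = 89.
Eliminating p₂: 10×(1) − 2×(2) gives 74p₁ = 1342, so p₁ = 671/37.
Back-substitute into (2): p₂ = (89 − 3×671/37) / 10 = 128/37.

p₁ = 671/37, p₂ = 128/37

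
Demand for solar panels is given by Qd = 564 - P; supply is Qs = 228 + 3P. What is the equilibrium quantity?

Set Qd = Qs: 564 - P = 228 + 3P.
336 = 4P, so P* = 84.
Q* = 564 − 1(84) = 480.

Q* = 480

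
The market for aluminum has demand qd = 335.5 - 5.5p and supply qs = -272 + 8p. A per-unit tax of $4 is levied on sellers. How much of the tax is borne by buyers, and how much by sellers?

Buyers bear 64/27, sellers bear 44/27

Pre-tax equilibrium: p* = 45, q* = 88.
Tax on sellers shifts supply to qs = -272 + 8(p − 4) = -304 + 8p.
335.5 - 5.5p = -304 + 8p gives buyer price pb = 1279/27; sellers receive ps = 1279/27 − 4 = 1171/27.
New quantity: q = 335.5 − 5.5(1279/27) = 2024/27.
Buyer burden = 1279/27 − 45 = 64/27; seller burden = 45 − 1171/27 = 44/27.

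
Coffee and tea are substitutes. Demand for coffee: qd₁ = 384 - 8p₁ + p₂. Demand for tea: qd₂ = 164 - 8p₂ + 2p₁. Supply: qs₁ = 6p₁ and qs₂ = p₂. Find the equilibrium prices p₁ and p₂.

Market 1: 384 - 8p₁ + p₂ = 6p₁ → 14p₁ - p₂ = 384.
Market 2: 9p₂ - 2p₁ = 164.
Eliminating p₂: 9×(1) + 1×(2) gives 124p₁ = 3620, so p₁ = 905/31.
Back-substitute into (2): p₂ = (164 + 2×905/31) / 9 = 766/31.

p₁ = 905/31, p₂ = 766/31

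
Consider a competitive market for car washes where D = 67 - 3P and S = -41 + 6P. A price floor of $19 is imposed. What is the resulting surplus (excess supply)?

Surplus = 63

Equilibrium price would be P* = 12, so the floor at 19 binds.
At P = 19: D = 10, S = 73.
Surplus = 73 − 10 = 63.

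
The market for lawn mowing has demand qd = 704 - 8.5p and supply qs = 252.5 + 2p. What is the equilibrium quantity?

q* = 338.5

Set qd = qs: 704 - 8.5p = 252.5 + 2p.
451.5 = 10.5p, so p* = 43.
q* = 704 − 8.5(43) = 338.5.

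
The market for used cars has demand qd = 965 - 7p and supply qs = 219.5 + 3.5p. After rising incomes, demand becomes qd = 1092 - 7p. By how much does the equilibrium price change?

Δp = 254/21

Original equilibrium: p* = 71, q* = 468.
New equilibrium: 1092 - 7p = 219.5 + 3.5p, so 872.5 = 10.5p and p' = 1745/21; q' = 1092 − 7(1745/21) = 1531/3.
Change in price: 1745/21 − 71 = 254/21.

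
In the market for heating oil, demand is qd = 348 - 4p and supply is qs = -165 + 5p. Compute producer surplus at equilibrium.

Equilibrium: 348 - 4p = -165 + 5p gives p* = 57, q* = 120.
Supply starts at p = 33 (where qs = 0).
PS = ½(57 − 33)(120) = 1440.

Producer surplus = 1440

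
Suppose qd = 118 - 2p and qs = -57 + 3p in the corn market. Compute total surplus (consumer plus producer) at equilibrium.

Total surplus = 960

Equilibrium: 118 - 2p = -57 + 3p gives p* = 35, q* = 48.
Demand choke price: p = 59; supply starts at p = 19.
CS = ½(59 − 35)(48) = 576; PS = ½(35 − 19)(48) = 384.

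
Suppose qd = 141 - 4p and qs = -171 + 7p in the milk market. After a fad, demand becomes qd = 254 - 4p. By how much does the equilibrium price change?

Δp = 113/11

Original equilibrium: p* = 312/11, q* = 303/11.
New equilibrium: 254 - 4p = -171 + 7p, so 425 = 11p and p' = 425/11; q' = 254 − 4(425/11) = 1094/11.
Change in price: 425/11 − 312/11 = 113/11.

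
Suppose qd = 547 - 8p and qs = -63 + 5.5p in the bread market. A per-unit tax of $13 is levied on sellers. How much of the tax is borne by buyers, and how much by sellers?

Pre-tax equilibrium: p* = 1220/27, q* = 5009/27.
Tax on sellers shifts supply to qs = -63 + 5.5(p − 13) = -134.5 + 5.5p.
547 - 8p = -134.5 + 5.5p gives buyer price pb = 1363/27; sellers receive ps = 1363/27 − 13 = 1012/27.
New quantity: q = 547 − 8(1363/27) = 3865/27.
Buyer burden = 1363/27 − 1220/27 = 143/27; seller burden = 1220/27 − 1012/27 = 208/27.

Buyers bear 143/27, sellers bear 208/27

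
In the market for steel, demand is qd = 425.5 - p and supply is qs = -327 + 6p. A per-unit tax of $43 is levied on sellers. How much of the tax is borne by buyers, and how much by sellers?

Buyers bear 258/7, sellers bear 43/7

Pre-tax equilibrium: p* = 107.5, q* = 318.
Tax on sellers shifts supply to qs = -327 + 6(p − 43) = -585 + 6p.
425.5 - p = -585 + 6p gives buyer price pb = 2021/14; sellers receive ps = 2021/14 − 43 = 1419/14.
New quantity: q = 425.5 − 1(2021/14) = 1968/7.
Buyer burden = 2021/14 − 107.5 = 258/7; seller burden = 107.5 − 1419/14 = 43/7.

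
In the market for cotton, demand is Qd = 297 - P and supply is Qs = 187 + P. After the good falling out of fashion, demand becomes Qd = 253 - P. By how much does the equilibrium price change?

Original equilibrium: P* = 55, Q* = 242.
New equilibrium: 253 - P = 187 + P, so 66 = 2P and P' = 33; Q' = 253 − 1(33) = 220.
Change in price: 33 − 55 = -22.

ΔP = -22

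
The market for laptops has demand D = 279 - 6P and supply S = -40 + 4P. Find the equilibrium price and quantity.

Set D = S: 279 - 6P = -40 + 4P.
319 = 10P, so P* = 31.9.
Q* = 279 − 6(31.9) = 87.6.

P* = 31.9, Q* = 87.6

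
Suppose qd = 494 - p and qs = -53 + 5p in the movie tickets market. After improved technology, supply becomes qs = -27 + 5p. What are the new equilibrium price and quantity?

Original equilibrium: p* = 547/6, q* = 2417/6.
New equilibrium: 494 - p = -27 + 5p, so 521 = 6p and p' = 521/6; q' = 494 − 1(521/6) = 2443/6.

p' = 521/6, q' = 2443/6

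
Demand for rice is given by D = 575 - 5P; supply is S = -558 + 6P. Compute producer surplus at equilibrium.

Equilibrium: 575 - 5P = -558 + 6P gives P* = 103, Q* = 60.
Supply starts at P = 93 (where S = 0).
PS = ½(103 − 93)(60) = 300.

Producer surplus = 300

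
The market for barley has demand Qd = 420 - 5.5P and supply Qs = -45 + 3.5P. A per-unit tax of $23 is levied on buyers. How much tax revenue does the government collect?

Pre-tax equilibrium: P* = 155/3, Q* = 815/6.
Tax on buyers shifts demand to Qd = 420 − 5.5(P + 23) = 293.5 - 5.5P.
293.5 - 5.5P = -45 + 3.5P gives seller price Ps = 677/18; buyers pay Pb = 677/18 + 23 = 1091/18.
New quantity: Q = 420 − 5.5(1091/18) = 3119/36.
Revenue = 23 × 3119/36 = 71737/36.

Tax revenue = 71737/36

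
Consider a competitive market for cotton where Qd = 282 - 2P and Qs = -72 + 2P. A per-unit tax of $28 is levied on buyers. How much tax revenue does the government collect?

Pre-tax equilibrium: P* = 88.5, Q* = 105.
Tax on buyers shifts demand to Qd = 282 − 2(P + 28) = 226 - 2P.
226 - 2P = -72 + 2P gives seller price Ps = 74.5; buyers pay Pb = 74.5 + 28 = 102.5.
New quantity: Q = 282 − 2(102.5) = 77.
Revenue = 28 × 77 = 2156.

Tax revenue = 2156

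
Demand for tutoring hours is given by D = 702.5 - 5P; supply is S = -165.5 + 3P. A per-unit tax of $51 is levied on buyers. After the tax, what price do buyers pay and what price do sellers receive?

Pre-tax equilibrium: P* = 108.5, Q* = 160.
Tax on buyers shifts demand to D = 702.5 − 5(P + 51) = 447.5 - 5P.
447.5 - 5P = -165.5 + 3P gives seller price Ps = 76.625; buyers pay Pb = 76.625 + 51 = 127.625.
New quantity: Q = 702.5 − 5(127.625) = 64.375.

Buyers pay $127.625, sellers receive $76.625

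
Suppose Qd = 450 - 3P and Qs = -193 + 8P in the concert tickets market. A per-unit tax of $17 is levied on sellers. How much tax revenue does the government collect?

Pre-tax equilibrium: P* = 643/11, Q* = 3021/11.
Tax on sellers shifts supply to Qs = -193 + 8(P − 17) = -329 + 8P.
450 - 3P = -329 + 8P gives buyer price Pb = 779/11; sellers receive Ps = 779/11 − 17 = 592/11.
New quantity: Q = 450 − 3(779/11) = 2613/11.
Revenue = 17 × 2613/11 = 44421/11.

Tax revenue = 44421/11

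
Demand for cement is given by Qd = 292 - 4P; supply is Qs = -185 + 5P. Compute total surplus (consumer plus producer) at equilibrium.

Equilibrium: 292 - 4P = -185 + 5P gives P* = 53, Q* = 80.
Demand choke price: P = 73; supply starts at P = 37.
CS = ½(73 − 53)(80) = 800; PS = ½(53 − 37)(80) = 640.

Total surplus = 1440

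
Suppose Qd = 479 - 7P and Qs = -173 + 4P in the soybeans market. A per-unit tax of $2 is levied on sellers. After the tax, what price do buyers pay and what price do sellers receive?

Pre-tax equilibrium: P* = 652/11, Q* = 705/11.
Tax on sellers shifts supply to Qs = -173 + 4(P − 2) = -181 + 4P.
479 - 7P = -181 + 4P gives buyer price Pb = 60; sellers receive Ps = 60 − 2 = 58.
New quantity: Q = 479 − 7(60) = 59.

Buyers pay $60, sellers receive $58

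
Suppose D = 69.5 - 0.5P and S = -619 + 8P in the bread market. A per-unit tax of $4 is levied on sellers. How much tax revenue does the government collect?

Tax revenue = 1844/17

Pre-tax equilibrium: P* = 81, Q* = 29.
Tax on sellers shifts supply to S = -619 + 8(P − 4) = -651 + 8P.
69.5 - 0.5P = -651 + 8P gives buyer price Pb = 1441/17; sellers receive Ps = 1441/17 − 4 = 1373/17.
New quantity: Q = 69.5 − 0.5(1441/17) = 461/17.
Revenue = 4 × 461/17 = 1844/17.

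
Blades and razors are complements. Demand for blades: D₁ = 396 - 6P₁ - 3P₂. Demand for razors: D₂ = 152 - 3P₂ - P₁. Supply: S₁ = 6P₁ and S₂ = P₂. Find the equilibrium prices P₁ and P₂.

P₁ = 376/15, P₂ = 476/15

Market 1: 396 - 6P₁ - 3P₂ = 6P₁ → 12P₁ + 3P₂ = 396.
Market 2: 4P₂ + P₁ = 152.
Eliminating P₂: 4×(1) − 3×(2) gives 45P₁ = 1128, so P₁ = 376/15.
Back-substitute into (2): P₂ = (152 − 1×376/15) / 4 = 476/15.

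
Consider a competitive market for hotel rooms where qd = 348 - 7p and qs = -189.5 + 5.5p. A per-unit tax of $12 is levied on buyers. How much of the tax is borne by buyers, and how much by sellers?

Buyers bear $5.28, sellers bear $6.72

Pre-tax equilibrium: p* = 43, q* = 47.
Tax on buyers shifts demand to qd = 348 − 7(p + 12) = 264 - 7p.
264 - 7p = -189.5 + 5.5p gives seller price ps = 36.28; buyers pay pb = 36.28 + 12 = 48.28.
New quantity: q = 348 − 7(48.28) = 10.04.
Buyer burden = 48.28 − 43 = 5.28; seller burden = 43 − 36.28 = 6.72.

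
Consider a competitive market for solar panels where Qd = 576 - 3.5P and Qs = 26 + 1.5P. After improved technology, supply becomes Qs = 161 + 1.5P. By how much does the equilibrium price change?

ΔP = -27

Original equilibrium: P* = 110, Q* = 191.
New equilibrium: 576 - 3.5P = 161 + 1.5P, so 415 = 5P and P' = 83; Q' = 576 − 3.5(83) = 285.5.
Change in price: 83 − 110 = -27.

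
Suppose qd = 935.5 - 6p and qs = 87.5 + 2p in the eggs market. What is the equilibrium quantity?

Set qd = qs: 935.5 - 6p = 87.5 + 2p.
848 = 8p, so p* = 106.
q* = 935.5 − 6(106) = 299.5.

q* = 299.5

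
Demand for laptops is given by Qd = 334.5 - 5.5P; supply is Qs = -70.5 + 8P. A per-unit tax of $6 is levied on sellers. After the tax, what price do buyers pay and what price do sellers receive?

Buyers pay 302/9, sellers receive 248/9

Pre-tax equilibrium: P* = 30, Q* = 169.5.
Tax on sellers shifts supply to Qs = -70.5 + 8(P − 6) = -118.5 + 8P.
334.5 - 5.5P = -118.5 + 8P gives buyer price Pb = 302/9; sellers receive Ps = 302/9 − 6 = 248/9.
New quantity: Q = 334.5 − 5.5(302/9) = 2699/18.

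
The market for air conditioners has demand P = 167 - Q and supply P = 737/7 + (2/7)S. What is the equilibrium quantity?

Set the two price expressions equal: 167 - Q = 737/7 + (2/7)Q.
432/7 = (9/7)Q, so Q* = 48.
P* = 167 − (1)(48) = 119.

Q* = 48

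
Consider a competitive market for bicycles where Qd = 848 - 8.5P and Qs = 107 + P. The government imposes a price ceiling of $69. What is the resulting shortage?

Shortage = 85.5

Equilibrium price would be P* = 78, so the ceiling at 69 binds.
At P = 69: Qd = 848 − 8.5(69) = 261.5, Qs = 107 + 1(69) = 176.
Shortage = 261.5 − 176 = 85.5.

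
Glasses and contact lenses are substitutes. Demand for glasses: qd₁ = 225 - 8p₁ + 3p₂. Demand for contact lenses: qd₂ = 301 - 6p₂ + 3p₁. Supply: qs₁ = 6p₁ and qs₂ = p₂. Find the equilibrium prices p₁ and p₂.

p₁ = 2478/89, p₂ = 4889/89

Market 1: 225 - 8p₁ + 3p₂ = 6p₁ → 14p₁ - 3p₂ = 225.
Market 2: 7p₂ - 3p₁ = 301.
Eliminating p₂: 7×(1) + 3×(2) gives 89p₁ = 2478, so p₁ = 2478/89.
Back-substitute into (2): p₂ = (301 + 3×2478/89) / 7 = 4889/89.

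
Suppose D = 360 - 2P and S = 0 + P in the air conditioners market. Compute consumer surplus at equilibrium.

Consumer surplus = 3600

Equilibrium: 360 - 2P = 0 + P gives P* = 120, Q* = 120.
Demand choke price (D = 0): P = 180.
CS = ½(180 − 120)(120) = 3600.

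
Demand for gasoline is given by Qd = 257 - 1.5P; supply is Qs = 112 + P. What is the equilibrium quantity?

Q* = 170

Set Qd = Qs: 257 - 1.5P = 112 + P.
145 = 2.5P, so P* = 58.
Q* = 257 − 1.5(58) = 170.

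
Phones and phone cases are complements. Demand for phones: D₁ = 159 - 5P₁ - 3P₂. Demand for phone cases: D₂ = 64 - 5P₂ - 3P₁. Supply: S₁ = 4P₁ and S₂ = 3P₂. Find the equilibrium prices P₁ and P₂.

P₁ = 120/7, P₂ = 11/7

Market 1: 159 - 5P₁ - 3P₂ = 4P₁ → 9P₁ + 3P₂ = 159.
Market 2: 8P₂ + 3P₁ = 64.
Eliminating P₂: 8×(1) − 3×(2) gives 63P₁ = 1080, so P₁ = 120/7.
Back-substitute into (2): P₂ = (64 − 3×120/7) / 8 = 11/7.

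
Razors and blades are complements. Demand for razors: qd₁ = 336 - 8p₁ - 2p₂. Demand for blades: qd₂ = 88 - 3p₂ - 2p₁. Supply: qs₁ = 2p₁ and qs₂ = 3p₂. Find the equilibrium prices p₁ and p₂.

Market 1: 336 - 8p₁ - 2p₂ = 2p₁ → 10p₁ + 2p₂ = 336.
Market 2: 6p₂ + 2p₁ = 88.
Eliminating p₂: 6×(1) − 2×(2) gives 56p₁ = 1840, so p₁ = 230/7.
Back-substitute into (2): p₂ = (88 − 2×230/7) / 6 = 26/7.

p₁ = 230/7, p₂ = 26/7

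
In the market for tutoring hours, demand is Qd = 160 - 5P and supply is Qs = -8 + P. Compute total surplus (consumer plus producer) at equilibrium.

Total surplus = 240

Equilibrium: 160 - 5P = -8 + P gives P* = 28, Q* = 20.
Demand choke price: P = 32; supply starts at P = 8.
CS = ½(32 − 28)(20) = 40; PS = ½(28 − 8)(20) = 200.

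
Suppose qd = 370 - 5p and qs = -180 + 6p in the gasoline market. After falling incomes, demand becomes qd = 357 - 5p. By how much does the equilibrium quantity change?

Δq = -78/11

Original equilibrium: p* = 50, q* = 120.
New equilibrium: 357 - 5p = -180 + 6p, so 537 = 11p and p' = 537/11; q' = 357 − 5(537/11) = 1242/11.
Change in quantity: 1242/11 − 120 = -78/11.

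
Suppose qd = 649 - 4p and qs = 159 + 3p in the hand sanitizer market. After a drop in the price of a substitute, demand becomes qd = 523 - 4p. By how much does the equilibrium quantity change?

Original equilibrium: p* = 70, q* = 369.
New equilibrium: 523 - 4p = 159 + 3p, so 364 = 7p and p' = 52; q' = 523 − 4(52) = 315.
Change in quantity: 315 − 369 = -54.

Δq = -54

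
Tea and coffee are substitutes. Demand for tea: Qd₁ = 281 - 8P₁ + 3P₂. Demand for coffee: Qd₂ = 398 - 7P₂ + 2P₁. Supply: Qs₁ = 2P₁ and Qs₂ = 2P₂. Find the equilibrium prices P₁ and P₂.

P₁ = 1241/28, P₂ = 757/14

Market 1: 281 - 8P₁ + 3P₂ = 2P₁ → 10P₁ - 3P₂ = 281.
Market 2: 9P₂ - 2P₁ = 398.
Eliminating P₂: 9×(1) + 3×(2) gives 84P₁ = 3723, so P₁ = 1241/28.
Back-substitute into (2): P₂ = (398 + 2×1241/28) / 9 = 757/14.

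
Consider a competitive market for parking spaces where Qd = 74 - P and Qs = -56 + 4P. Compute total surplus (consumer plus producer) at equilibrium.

Total surplus = 1440

Equilibrium: 74 - P = -56 + 4P gives P* = 26, Q* = 48.
Demand choke price: P = 74; supply starts at P = 14.
CS = ½(74 − 26)(48) = 1152; PS = ½(26 − 14)(48) = 288.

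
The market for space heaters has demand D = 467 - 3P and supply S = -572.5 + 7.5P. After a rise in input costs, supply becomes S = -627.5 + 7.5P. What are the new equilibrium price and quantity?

P' = 2189/21, Q' = 1080/7

Original equilibrium: P* = 99, Q* = 170.
New equilibrium: 467 - 3P = -627.5 + 7.5P, so 1094.5 = 10.5P and P' = 2189/21; Q' = 467 − 3(2189/21) = 1080/7.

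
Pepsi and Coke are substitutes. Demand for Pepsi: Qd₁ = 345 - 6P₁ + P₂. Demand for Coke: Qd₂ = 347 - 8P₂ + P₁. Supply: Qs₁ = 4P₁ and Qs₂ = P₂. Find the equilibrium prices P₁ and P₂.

Market 1: 345 - 6P₁ + P₂ = 4P₁ → 10P₁ - P₂ = 345.
Market 2: 9P₂ - P₁ = 347.
Eliminating P₂: 9×(1) + 1×(2) gives 89P₁ = 3452, so P₁ = 3452/89.
Back-substitute into (2): P₂ = (347 + 1×3452/89) / 9 = 3815/89.

P₁ = 3452/89, P₂ = 3815/89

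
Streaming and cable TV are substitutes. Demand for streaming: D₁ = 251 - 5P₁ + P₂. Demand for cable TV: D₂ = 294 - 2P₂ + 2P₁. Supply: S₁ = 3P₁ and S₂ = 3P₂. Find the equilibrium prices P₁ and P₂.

Market 1: 251 - 5P₁ + P₂ = 3P₁ → 8P₁ - P₂ = 251.
Market 2: 5P₂ - 2P₁ = 294.
Eliminating P₂: 5×(1) + 1×(2) gives 38P₁ = 1549, so P₁ = 1549/38.
Back-substitute into (2): P₂ = (294 + 2×1549/38) / 5 = 1427/19.

P₁ = 1549/38, P₂ = 1427/19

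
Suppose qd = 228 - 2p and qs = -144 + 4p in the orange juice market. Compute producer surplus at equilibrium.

Producer surplus = 1352

Equilibrium: 228 - 2p = -144 + 4p gives p* = 62, q* = 104.
Supply starts at p = 36 (where qs = 0).
PS = ½(62 − 36)(104) = 1352.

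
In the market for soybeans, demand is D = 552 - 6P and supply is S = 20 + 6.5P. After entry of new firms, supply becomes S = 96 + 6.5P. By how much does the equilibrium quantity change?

ΔQ = 36.48

Original equilibrium: P* = 42.56, Q* = 296.64.
New equilibrium: 552 - 6P = 96 + 6.5P, so 456 = 12.5P and P' = 36.48; Q' = 552 − 6(36.48) = 333.12.
Change in quantity: 333.12 − 296.64 = 36.48.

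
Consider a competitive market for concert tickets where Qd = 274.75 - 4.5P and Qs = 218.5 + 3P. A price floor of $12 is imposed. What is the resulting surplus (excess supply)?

Surplus = 33.75

Equilibrium price would be P* = 7.5, so the floor at 12 binds.
At P = 12: Qd = 220.75, Qs = 254.5.
Surplus = 254.5 − 220.75 = 33.75.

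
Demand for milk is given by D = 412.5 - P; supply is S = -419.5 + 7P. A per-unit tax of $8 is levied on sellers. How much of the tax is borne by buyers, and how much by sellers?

Pre-tax equilibrium: P* = 104, Q* = 308.5.
Tax on sellers shifts supply to S = -419.5 + 7(P − 8) = -475.5 + 7P.
412.5 - P = -475.5 + 7P gives buyer price Pb = 111; sellers receive Ps = 111 − 8 = 103.
New quantity: Q = 412.5 − 1(111) = 301.5.
Buyer burden = 111 − 104 = 7; seller burden = 104 − 103 = 1.

Buyers bear $7, sellers bear $1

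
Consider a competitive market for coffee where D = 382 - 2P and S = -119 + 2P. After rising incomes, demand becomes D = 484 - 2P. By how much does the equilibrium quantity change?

Original equilibrium: P* = 125.25, Q* = 131.5.
New equilibrium: 484 - 2P = -119 + 2P, so 603 = 4P and P' = 150.75; Q' = 484 − 2(150.75) = 182.5.
Change in quantity: 182.5 − 131.5 = 51.

ΔQ = 51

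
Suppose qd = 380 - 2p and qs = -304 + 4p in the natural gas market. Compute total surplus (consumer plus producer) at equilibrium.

Total surplus = 8664

Equilibrium: 380 - 2p = -304 + 4p gives p* = 114, q* = 152.
Demand choke price: p = 190; supply starts at p = 76.
CS = ½(190 − 114)(152) = 5776; PS = ½(114 − 76)(152) = 2888.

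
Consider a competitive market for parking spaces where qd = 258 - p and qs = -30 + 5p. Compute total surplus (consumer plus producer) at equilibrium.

Total surplus = 26460

Equilibrium: 258 - p = -30 + 5p gives p* = 48, q* = 210.
Demand choke price: p = 258; supply starts at p = 6.
CS = ½(258 − 48)(210) = 22050; PS = ½(48 − 6)(210) = 4410.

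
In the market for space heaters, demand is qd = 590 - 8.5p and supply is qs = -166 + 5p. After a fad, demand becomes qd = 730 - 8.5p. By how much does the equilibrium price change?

Δp = 280/27

Original equilibrium: p* = 56, q* = 114.
New equilibrium: 730 - 8.5p = -166 + 5p, so 896 = 13.5p and p' = 1792/27; q' = 730 − 8.5(1792/27) = 4478/27.
Change in price: 1792/27 − 56 = 280/27.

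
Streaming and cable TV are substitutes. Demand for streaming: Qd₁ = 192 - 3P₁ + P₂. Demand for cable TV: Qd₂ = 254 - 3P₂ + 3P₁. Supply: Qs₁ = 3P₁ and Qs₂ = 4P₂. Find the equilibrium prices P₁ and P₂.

Market 1: 192 - 3P₁ + P₂ = 3P₁ → 6P₁ - P₂ = 192.
Market 2: 7P₂ - 3P₁ = 254.
Eliminating P₂: 7×(1) + 1×(2) gives 39P₁ = 1598, so P₁ = 1598/39.
Back-substitute into (2): P₂ = (254 + 3×1598/39) / 7 = 700/13.

P₁ = 1598/39, P₂ = 700/13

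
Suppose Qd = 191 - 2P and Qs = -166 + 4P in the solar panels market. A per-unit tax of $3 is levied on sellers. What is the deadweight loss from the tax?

Deadweight loss = 6

Pre-tax equilibrium: P* = 59.5, Q* = 72.
Tax on sellers shifts supply to Qs = -166 + 4(P − 3) = -178 + 4P.
191 - 2P = -178 + 4P gives buyer price Pb = 61.5; sellers receive Ps = 61.5 − 3 = 58.5.
New quantity: Q = 191 − 2(61.5) = 68.
DWL = ½ × 3 × (72 − 68) = 6.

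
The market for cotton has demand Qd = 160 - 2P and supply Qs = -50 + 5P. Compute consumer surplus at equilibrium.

Consumer surplus = 2500

Equilibrium: 160 - 2P = -50 + 5P gives P* = 30, Q* = 100.
Demand choke price (Qd = 0): P = 80.
CS = ½(80 − 30)(100) = 2500.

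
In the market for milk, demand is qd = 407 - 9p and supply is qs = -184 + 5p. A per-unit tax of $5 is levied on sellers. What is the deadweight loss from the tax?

Pre-tax equilibrium: p* = 591/14, q* = 379/14.
Tax on sellers shifts supply to qs = -184 + 5(p − 5) = -209 + 5p.
407 - 9p = -209 + 5p gives buyer price pb = 44; sellers receive ps = 44 − 5 = 39.
New quantity: q = 407 − 9(44) = 11.
DWL = ½ × 5 × (379/14 − 11) = 1125/28.

Deadweight loss = 1125/28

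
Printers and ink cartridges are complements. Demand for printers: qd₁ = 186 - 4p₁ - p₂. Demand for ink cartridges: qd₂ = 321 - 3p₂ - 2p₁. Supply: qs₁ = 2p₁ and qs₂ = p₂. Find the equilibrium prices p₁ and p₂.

p₁ = 423/22, p₂ = 777/11

Market 1: 186 - 4p₁ - p₂ = 2p₁ → 6p₁ + p₂ = 186.
Market 2: 4p₂ + 2p₁ = 321.
Eliminating p₂: 4×(1) − 1×(2) gives 22p₁ = 423, so p₁ = 423/22.
Back-substitute into (2): p₂ = (321 − 2×423/22) / 4 = 777/11.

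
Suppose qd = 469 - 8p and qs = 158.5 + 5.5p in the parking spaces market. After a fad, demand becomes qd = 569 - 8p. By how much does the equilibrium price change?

Δp = 200/27

Original equilibrium: p* = 23, q* = 285.
New equilibrium: 569 - 8p = 158.5 + 5.5p, so 410.5 = 13.5p and p' = 821/27; q' = 569 − 8(821/27) = 8795/27.
Change in price: 821/27 − 23 = 200/27.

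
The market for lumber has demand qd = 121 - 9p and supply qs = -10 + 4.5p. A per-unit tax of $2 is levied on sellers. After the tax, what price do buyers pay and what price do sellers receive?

Pre-tax equilibrium: p* = 262/27, q* = 101/3.
Tax on sellers shifts supply to qs = -10 + 4.5(p − 2) = -19 + 4.5p.
121 - 9p = -19 + 4.5p gives buyer price pb = 280/27; sellers receive ps = 280/27 − 2 = 226/27.
New quantity: q = 121 − 9(280/27) = 83/3.

Buyers pay 280/27, sellers receive 226/27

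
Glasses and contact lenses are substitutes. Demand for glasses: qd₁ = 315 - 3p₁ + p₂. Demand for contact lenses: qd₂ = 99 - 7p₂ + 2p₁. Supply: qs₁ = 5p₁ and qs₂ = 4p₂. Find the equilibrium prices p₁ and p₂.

Market 1: 315 - 3p₁ + p₂ = 5p₁ → 8p₁ - p₂ = 315.
Market 2: 11p₂ - 2p₁ = 99.
Eliminating p₂: 11×(1) + 1×(2) gives 86p₁ = 3564, so p₁ = 1782/43.
Back-substitute into (2): p₂ = (99 + 2×1782/43) / 11 = 711/43.

p₁ = 1782/43, p₂ = 711/43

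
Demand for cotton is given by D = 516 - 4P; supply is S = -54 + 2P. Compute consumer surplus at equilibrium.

Equilibrium: 516 - 4P = -54 + 2P gives P* = 95, Q* = 136.
Demand choke price (D = 0): P = 129.
CS = ½(129 − 95)(136) = 2312.

Consumer surplus = 2312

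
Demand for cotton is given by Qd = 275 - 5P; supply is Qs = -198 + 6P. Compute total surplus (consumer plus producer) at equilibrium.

Equilibrium: 275 - 5P = -198 + 6P gives P* = 43, Q* = 60.
Demand choke price: P = 55; supply starts at P = 33.
CS = ½(55 − 43)(60) = 360; PS = ½(43 − 33)(60) = 300.

Total surplus = 660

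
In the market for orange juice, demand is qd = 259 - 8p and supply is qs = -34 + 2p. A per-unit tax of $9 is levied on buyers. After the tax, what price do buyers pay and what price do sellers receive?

Pre-tax equilibrium: p* = 29.3, q* = 24.6.
Tax on buyers shifts demand to qd = 259 − 8(p + 9) = 187 - 8p.
187 - 8p = -34 + 2p gives seller price ps = 22.1; buyers pay pb = 22.1 + 9 = 31.1.
New quantity: q = 259 − 8(31.1) = 10.2.

Buyers pay $31.1, sellers receive $22.1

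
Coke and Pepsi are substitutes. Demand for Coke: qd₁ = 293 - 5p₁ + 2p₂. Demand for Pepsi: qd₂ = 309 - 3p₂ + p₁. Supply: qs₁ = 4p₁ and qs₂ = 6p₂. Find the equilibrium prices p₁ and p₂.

p₁ = 3255/79, p₂ = 3074/79

Market 1: 293 - 5p₁ + 2p₂ = 4p₁ → 9p₁ - 2p₂ = 293.
Market 2: 9p₂ - p₁ = 309.
Eliminating p₂: 9×(1) + 2×(2) gives 79p₁ = 3255, so p₁ = 3255/79.
Back-substitute into (2): p₂ = (309 + 1×3255/79) / 9 = 3074/79.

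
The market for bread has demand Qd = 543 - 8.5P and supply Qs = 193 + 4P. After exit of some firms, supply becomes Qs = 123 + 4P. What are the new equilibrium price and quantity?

P' = 33.6, Q' = 257.4

Original equilibrium: P* = 28, Q* = 305.
New equilibrium: 543 - 8.5P = 123 + 4P, so 420 = 12.5P and P' = 33.6; Q' = 543 − 8.5(33.6) = 257.4.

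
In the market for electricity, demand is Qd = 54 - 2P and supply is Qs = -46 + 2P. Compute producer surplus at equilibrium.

Producer surplus = 4

Equilibrium: 54 - 2P = -46 + 2P gives P* = 25, Q* = 4.
Supply starts at P = 23 (where Qs = 0).
PS = ½(25 − 23)(4) = 4.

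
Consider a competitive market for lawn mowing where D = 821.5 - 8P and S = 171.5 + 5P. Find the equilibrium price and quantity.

P* = 50, Q* = 421.5

Set D = S: 821.5 - 8P = 171.5 + 5P.
650 = 13P, so P* = 50.
Q* = 821.5 − 8(50) = 421.5.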